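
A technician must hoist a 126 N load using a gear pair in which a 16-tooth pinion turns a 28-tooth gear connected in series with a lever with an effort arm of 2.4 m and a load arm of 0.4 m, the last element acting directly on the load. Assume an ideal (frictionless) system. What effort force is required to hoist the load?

Gear pair MA = 28/16 = 1.75.
Lever MA = effort arm / load arm = 2.4/0.4 = 6.
Combined ideal MA = 1.75 × 6 = 10.5.
Effort = load / MA = 126 / 10.5 = 12 N.

12 N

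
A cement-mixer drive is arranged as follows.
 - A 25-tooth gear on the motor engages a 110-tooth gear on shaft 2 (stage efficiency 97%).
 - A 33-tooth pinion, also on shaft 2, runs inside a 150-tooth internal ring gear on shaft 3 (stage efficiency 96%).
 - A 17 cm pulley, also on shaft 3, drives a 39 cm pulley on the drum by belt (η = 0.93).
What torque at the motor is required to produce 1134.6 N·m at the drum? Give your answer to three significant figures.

Overall ratio R = 4.4 × 4.5455 × 2.2941 = 45.882; overall efficiency η = 0.97 × 0.96 × 0.93 = 0.8660.
Input torque = output torque / (R × η) = 1134.6 / (45.882 × 0.8660) = 28.554 N·m.

28.6 N·m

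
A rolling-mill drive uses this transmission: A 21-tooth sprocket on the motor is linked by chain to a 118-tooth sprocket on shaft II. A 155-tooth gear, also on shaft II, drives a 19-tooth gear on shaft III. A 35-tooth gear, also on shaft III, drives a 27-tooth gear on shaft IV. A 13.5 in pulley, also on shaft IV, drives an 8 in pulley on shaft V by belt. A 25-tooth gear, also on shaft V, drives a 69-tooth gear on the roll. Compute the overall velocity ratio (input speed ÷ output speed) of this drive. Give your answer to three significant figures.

Each stage contributes driven/driver: chain 118/21 = 5.619, gear mesh 19/155 = 0.12258, gear mesh 27/35 = 0.77143, belt 8/13.5 = 0.59259, gear mesh 69/25 = 2.76.
Overall: 5.619 × 0.12258 × 0.77143 × 0.59259 × 2.76 = 0.86905.

0.869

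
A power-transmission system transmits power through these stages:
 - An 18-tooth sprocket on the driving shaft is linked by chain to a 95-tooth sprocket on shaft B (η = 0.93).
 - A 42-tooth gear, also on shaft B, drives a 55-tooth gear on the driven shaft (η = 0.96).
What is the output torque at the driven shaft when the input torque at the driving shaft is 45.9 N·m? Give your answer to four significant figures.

After the chain (95/18): 45.9 × 5.2778 × 0.93 = 225.29 N·m
After the gear mesh (55/42): 225.29 × 1.3095 × 0.96 = 283.22 N·m

283.2 N·m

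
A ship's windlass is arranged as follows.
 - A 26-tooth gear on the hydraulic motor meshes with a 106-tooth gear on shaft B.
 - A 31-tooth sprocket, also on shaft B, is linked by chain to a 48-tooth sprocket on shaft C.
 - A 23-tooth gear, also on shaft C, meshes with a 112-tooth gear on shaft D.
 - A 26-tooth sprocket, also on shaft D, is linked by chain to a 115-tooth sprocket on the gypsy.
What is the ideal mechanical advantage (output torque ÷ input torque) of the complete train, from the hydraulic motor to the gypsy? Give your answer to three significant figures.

136

Each stage contributes driven/driver: gear mesh 106/26 = 4.0769, chain 48/31 = 1.5484, gear mesh 112/23 = 4.8696, chain 115/26 = 4.4231.
Overall: 4.0769 × 1.5484 × 4.8696 × 4.4231 = 135.96.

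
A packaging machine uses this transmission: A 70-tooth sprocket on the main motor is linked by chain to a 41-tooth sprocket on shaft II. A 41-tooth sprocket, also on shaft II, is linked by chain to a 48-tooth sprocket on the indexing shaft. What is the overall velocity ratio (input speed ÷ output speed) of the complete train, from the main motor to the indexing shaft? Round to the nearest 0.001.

Each stage contributes driven/driver: chain 41/70 = 0.58571, chain 48/41 = 1.1707.
Overall: 0.58571 × 1.1707 = 0.68571.

0.686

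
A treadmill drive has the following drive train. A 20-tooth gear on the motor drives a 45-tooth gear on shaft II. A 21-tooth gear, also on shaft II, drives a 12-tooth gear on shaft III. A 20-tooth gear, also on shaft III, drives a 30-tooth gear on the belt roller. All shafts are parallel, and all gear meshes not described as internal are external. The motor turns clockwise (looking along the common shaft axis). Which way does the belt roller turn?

the motor → shaft II: external mesh, 1 reversal → CCW.
shaft II → shaft III: external mesh, 1 reversal → CW.
shaft III → the belt roller: external mesh, 1 reversal → CCW.
3 reversals in total — an odd number — so the belt roller turns opposite to the motor.

counterclockwise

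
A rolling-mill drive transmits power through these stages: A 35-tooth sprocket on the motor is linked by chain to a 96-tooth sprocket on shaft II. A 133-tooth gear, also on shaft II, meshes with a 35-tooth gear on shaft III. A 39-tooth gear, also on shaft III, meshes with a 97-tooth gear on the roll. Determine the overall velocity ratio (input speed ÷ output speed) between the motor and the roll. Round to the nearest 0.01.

1.80

Each stage contributes driven/driver: chain 96/35 = 2.7429, gear mesh 35/133 = 0.26316, gear mesh 97/39 = 2.4872.
Overall: 2.7429 × 0.26316 × 2.4872 = 1.7953.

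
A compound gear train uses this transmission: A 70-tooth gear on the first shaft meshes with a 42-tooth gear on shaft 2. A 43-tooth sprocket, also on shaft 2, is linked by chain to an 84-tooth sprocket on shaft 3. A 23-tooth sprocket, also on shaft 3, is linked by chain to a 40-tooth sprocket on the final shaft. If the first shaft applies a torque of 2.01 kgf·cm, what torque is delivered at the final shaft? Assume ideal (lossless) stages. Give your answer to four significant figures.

4.097 kgf·cm

Gear mesh: ratio = 42/70 = 0.6; torque at shaft 2 = 2.01 × 0.6 = 1.206 kgf·cm.
Chain: ratio = 84/43 = 1.9535; torque at shaft 3 = 1.206 × 1.9535 = 2.3559 kgf·cm.
Chain: ratio = 40/23 = 1.7391; torque at the final shaft = 2.3559 × 1.7391 = 4.0972 kgf·cm.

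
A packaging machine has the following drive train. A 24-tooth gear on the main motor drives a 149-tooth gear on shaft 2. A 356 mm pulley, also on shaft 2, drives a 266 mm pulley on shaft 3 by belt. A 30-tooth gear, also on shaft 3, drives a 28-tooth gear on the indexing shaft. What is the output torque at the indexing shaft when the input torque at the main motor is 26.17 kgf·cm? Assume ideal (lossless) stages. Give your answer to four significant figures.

gear mesh 149/24 = 6.2083 → τ = 26.17·6.2083 = 162.47 kgf·cm
belt 266/356 = 0.74719 → τ = 162.47·0.74719 = 121.4 kgf·cm
gear mesh 28/30 = 0.93333 → τ = 121.4·0.93333 = 113.3 kgf·cm

113.3 kgf·cm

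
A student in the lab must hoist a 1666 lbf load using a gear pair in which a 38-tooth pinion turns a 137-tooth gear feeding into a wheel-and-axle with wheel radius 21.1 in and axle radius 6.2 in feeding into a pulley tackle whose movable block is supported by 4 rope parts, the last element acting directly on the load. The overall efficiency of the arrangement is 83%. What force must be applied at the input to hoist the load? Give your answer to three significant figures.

40.9 lbf

Gear pair MA = 137/38 = 3.6053.
Wheel-and-axle MA = R/r = 21.1/6.2 = 3.4032.
Block-and-tackle MA = number of supporting rope parts = 4.
Combined ideal MA = 3.6053 × 3.4032 × 4 = 49.078.
Actual MA = 49.078 × 0.83 = 40.735.
Effort = load / actual MA = 1666 / 40.735 = 40.899 lbf.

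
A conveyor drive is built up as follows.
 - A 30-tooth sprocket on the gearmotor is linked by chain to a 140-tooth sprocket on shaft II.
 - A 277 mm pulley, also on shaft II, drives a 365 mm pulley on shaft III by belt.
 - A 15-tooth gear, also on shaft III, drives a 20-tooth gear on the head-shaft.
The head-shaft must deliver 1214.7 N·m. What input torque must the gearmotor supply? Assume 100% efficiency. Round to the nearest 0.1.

Overall ratio R = 4.6667 × 1.3177 × 1.3333 = 8.199.
Input torque = output torque / R = 1214.7 / 8.199 = 148.15 N·m.

148.2 N·m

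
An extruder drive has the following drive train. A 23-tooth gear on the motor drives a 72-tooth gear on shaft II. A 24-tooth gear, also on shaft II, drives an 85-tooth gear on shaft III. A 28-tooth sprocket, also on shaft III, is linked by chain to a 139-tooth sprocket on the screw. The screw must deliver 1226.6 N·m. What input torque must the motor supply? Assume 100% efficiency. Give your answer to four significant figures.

Overall ratio R = 3.1304 × 3.5417 × 4.9643 = 55.039.
Input torque = output torque / R = 1226.6 / 55.039 = 22.286 N·m.

22.29 N·m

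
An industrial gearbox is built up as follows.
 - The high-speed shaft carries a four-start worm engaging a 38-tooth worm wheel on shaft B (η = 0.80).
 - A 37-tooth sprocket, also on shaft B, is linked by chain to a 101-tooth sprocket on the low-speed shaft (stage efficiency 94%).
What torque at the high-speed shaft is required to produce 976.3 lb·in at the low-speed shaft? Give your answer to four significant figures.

Overall ratio R = 9.5 × 2.7297 = 25.932; overall efficiency η = 0.80 × 0.94 = 0.7520.
Input torque = output torque / (R × η) = 976.3 / (25.932 × 0.7520) = 50.064 lb·in.

50.06 lb·in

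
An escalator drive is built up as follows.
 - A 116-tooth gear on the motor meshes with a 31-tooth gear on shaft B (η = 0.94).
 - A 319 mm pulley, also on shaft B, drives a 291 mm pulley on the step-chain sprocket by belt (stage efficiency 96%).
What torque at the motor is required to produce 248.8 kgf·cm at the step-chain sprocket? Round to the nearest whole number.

Overall ratio R = 0.26724 × 0.91223 = 0.24378; overall efficiency η = 0.94 × 0.96 = 0.9024.
Input torque = output torque / (R × η) = 248.8 / (0.24378 × 0.9024) = 1131 kgf·cm.

1131 kgf·cm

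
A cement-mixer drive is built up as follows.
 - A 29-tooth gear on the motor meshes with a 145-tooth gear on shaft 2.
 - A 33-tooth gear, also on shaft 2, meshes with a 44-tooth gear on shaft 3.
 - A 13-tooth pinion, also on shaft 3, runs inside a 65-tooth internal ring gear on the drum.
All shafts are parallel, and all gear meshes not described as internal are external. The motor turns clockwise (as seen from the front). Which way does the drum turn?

the motor → shaft 2: external mesh, 1 reversal → CCW.
shaft 2 → shaft 3: external mesh, 1 reversal → CW.
shaft 3 → the drum: internal mesh, same direction → CW.
2 reversals in total — an even number — so the drum turns the same way as the motor.

clockwise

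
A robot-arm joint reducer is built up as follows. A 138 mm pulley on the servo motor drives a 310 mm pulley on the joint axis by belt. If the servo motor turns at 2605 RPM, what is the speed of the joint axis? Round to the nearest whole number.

1160 RPM

belt 310/138 = 2.2464 → 2605/2.2464 = 1159.6 RPM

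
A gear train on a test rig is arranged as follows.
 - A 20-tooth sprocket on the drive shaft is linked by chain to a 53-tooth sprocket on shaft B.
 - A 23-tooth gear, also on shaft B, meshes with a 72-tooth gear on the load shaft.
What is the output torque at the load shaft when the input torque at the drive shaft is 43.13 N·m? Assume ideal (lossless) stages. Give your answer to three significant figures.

chain 53/20 = 2.65 → τ = 43.13·2.65 = 114.29 N·m
gear mesh 72/23 = 3.1304 → τ = 114.29·3.1304 = 357.79 N·m

358 N·m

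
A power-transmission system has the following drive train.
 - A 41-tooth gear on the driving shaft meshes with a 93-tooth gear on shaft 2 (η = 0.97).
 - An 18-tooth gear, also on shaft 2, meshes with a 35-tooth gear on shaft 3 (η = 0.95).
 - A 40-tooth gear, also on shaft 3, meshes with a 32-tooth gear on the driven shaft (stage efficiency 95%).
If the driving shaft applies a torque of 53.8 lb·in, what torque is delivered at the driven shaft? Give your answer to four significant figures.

gear mesh 93/41 = 2.2683 → τ = 53.8·2.2683·0.97 = 118.37 lb·in
gear mesh 35/18 = 1.9444 → τ = 118.37·1.9444·0.95 = 218.66 lb·in
gear mesh 32/40 = 0.8 → τ = 218.66·0.8·0.95 = 166.18 lb·in

166.2 lb·in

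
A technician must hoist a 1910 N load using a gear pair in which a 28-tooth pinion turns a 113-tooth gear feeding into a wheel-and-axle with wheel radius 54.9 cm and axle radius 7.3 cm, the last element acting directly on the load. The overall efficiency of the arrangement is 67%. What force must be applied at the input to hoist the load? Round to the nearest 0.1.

93.9 N

Gear pair MA = 113/28 = 4.0357.
Wheel-and-axle MA = R/r = 54.9/7.3 = 7.5205.
Combined ideal MA = 4.0357 × 7.5205 = 30.351.
Actual MA = 30.351 × 0.67 = 20.335.
Effort = load / actual MA = 1910 / 20.335 = 93.927 N.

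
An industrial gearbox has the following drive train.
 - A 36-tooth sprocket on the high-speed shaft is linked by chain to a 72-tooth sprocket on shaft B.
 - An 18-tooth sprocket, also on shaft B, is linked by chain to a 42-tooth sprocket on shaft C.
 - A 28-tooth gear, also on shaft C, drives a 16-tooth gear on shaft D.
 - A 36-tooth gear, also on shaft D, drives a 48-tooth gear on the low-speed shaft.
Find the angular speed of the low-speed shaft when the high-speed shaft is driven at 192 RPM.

54 RPM

the high-speed shaft → shaft B (chain, 72/36): 192 ÷ 2 = 96 RPM
shaft B → shaft C (chain, 42/18): 96 ÷ 2.3333 = 41.143 RPM
shaft C → shaft D (gear mesh, 16/28): 41.143 ÷ 0.57143 = 72 RPM
shaft D → the low-speed shaft (gear mesh, 48/36): 72 ÷ 1.3333 = 54 RPM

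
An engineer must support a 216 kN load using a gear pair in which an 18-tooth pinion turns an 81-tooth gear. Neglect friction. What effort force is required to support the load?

48 kN

Gear pair MA = 81/18 = 4.5.
Effort = load / MA = 216 / 4.5 = 48 kN.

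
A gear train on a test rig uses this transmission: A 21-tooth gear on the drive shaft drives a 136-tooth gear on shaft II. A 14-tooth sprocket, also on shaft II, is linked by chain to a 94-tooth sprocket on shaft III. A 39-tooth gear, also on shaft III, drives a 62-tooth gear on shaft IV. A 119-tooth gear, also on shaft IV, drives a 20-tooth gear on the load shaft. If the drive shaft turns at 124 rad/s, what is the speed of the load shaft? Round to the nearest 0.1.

gear mesh 136/21 = 6.4762 → 124/6.4762 = 19.147 rad/s
chain 94/14 = 6.7143 → 19.147/6.7143 = 2.8517 rad/s
gear mesh 62/39 = 1.5897 → 2.8517/1.5897 = 1.7938 rad/s
gear mesh 20/119 = 0.16807 → 1.7938/0.16807 = 10.673 rad/s

10.7 rad/s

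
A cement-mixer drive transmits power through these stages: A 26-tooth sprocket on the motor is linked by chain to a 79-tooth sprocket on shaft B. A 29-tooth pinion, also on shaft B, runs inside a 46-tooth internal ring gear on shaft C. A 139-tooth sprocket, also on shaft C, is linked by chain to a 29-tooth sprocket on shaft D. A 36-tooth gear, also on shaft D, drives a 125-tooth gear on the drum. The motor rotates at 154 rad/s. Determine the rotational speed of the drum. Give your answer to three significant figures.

44.1 rad/s

chain 79/26 = 3.0385 → 154/3.0385 = 50.684 rad/s
internal gear 46/29 = 1.5862 → 50.684/1.5862 = 31.953 rad/s
chain 29/139 = 0.20863 → 31.953/0.20863 = 153.15 rad/s
gear mesh 125/36 = 3.4722 → 153.15/3.4722 = 44.108 rad/s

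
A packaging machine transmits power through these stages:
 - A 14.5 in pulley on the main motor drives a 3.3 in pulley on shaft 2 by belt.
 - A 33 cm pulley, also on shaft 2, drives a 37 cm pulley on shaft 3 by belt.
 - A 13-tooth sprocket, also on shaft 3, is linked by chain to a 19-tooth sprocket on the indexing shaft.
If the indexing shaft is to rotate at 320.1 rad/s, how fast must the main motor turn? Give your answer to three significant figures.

119 rad/s

Overall ratio R = 0.22759 × 1.1212 × 1.4615 = 0.37294.
Required input speed = output speed × R = 320.1 × 0.37294 = 119.38 rad/s.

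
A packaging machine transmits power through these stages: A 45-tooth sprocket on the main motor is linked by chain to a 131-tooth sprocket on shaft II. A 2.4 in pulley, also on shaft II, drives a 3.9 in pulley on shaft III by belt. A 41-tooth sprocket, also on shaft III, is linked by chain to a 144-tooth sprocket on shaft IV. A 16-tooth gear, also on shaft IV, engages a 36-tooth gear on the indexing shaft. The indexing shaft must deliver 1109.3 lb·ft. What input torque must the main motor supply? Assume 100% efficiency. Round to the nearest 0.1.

Overall ratio R = 2.9111 × 1.625 × 3.5122 × 2.25 = 37.383.
Input torque = output torque / R = 1109.3 / 37.383 = 29.674 lb·ft.

29.7 lb·ft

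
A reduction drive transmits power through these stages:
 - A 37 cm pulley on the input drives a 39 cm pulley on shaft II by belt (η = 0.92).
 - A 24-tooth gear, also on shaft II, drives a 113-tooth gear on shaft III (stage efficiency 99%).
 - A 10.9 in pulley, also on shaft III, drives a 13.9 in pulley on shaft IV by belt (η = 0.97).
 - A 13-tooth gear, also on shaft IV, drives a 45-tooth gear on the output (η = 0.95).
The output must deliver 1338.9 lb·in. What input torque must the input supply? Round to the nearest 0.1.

Overall ratio R = 1.0541 × 4.7083 × 1.2752 × 3.4615 = 21.907; overall efficiency η = 0.92 × 0.99 × 0.97 × 0.95 = 0.8393.
Input torque = output torque / (R × η) = 1338.9 / (21.907 × 0.8393) = 72.819 lb·in.

72.8 lb·in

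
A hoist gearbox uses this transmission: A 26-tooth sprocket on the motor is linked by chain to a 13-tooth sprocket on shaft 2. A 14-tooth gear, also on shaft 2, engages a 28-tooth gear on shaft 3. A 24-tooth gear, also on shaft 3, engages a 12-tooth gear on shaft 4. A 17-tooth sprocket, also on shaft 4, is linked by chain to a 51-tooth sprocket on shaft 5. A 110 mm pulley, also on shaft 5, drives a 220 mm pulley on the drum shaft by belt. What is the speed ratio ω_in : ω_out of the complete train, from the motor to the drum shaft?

Each stage contributes driven/driver: chain 13/26 = 0.5, gear mesh 28/14 = 2, gear mesh 12/24 = 0.5, chain 51/17 = 3, belt 220/110 = 2.
Overall: 0.5 × 2 × 0.5 × 3 × 2 = 3.

3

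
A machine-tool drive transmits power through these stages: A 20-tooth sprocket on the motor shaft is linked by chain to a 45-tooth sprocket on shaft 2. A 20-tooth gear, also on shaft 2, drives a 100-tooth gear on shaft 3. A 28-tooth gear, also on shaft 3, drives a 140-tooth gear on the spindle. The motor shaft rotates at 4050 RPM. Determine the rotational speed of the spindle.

the motor shaft → shaft 2 (chain, 45/20): 4050 ÷ 2.25 = 1800 RPM
shaft 2 → shaft 3 (gear mesh, 100/20): 1800 ÷ 5 = 360 RPM
shaft 3 → the spindle (gear mesh, 140/28): 360 ÷ 5 = 72 RPM

72 RPM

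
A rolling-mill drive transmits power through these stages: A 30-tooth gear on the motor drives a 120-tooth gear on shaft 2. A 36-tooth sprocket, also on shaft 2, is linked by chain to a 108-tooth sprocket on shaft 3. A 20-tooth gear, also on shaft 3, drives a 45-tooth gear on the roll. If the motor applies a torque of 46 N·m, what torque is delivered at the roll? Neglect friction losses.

Gear mesh: ratio = 120/30 = 4; torque at shaft 2 = 46 × 4 = 184 N·m.
Chain: ratio = 108/36 = 3; torque at shaft 3 = 184 × 3 = 552 N·m.
Gear mesh: ratio = 45/20 = 2.25; torque at the roll = 552 × 2.25 = 1242 N·m.

1242 N·m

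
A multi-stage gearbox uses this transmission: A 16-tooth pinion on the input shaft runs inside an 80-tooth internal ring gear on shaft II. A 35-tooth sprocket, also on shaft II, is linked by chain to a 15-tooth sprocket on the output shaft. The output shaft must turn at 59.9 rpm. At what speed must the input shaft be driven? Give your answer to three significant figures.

Overall ratio R = 5 × 0.42857 = 2.1429.
Required input speed = output speed × R = 59.9 × 2.1429 = 128.36 rpm.

128 rpm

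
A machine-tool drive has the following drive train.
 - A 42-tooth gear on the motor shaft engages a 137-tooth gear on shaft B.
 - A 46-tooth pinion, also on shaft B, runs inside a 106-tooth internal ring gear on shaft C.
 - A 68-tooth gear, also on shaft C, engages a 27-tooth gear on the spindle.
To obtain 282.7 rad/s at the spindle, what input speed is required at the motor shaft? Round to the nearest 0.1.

843.7 rad/s

Overall ratio R = 3.2619 × 2.3043 × 0.39706 = 2.9845.
Required input speed = output speed × R = 282.7 × 2.9845 = 843.72 rad/s.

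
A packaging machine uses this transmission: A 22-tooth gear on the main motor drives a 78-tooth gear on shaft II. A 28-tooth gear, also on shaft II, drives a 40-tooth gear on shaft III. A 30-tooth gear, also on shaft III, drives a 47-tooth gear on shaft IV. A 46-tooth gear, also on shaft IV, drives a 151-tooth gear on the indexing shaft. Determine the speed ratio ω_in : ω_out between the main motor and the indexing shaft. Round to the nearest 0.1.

Each stage contributes driven/driver: gear mesh 78/22 = 3.5455, gear mesh 40/28 = 1.4286, gear mesh 47/30 = 1.5667, gear mesh 151/46 = 3.2826.
Overall: 3.5455 × 1.4286 × 1.5667 × 3.2826 = 26.048.

26.0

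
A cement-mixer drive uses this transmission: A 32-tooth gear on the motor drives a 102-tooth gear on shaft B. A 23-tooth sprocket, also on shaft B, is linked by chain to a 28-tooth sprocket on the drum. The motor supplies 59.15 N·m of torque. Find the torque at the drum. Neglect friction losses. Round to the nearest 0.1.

229.5 N·m

gear mesh 102/32 = 3.1875 → τ = 59.15·3.1875 = 188.54 N·m
chain 28/23 = 1.2174 → τ = 188.54·1.2174 = 229.53 N·m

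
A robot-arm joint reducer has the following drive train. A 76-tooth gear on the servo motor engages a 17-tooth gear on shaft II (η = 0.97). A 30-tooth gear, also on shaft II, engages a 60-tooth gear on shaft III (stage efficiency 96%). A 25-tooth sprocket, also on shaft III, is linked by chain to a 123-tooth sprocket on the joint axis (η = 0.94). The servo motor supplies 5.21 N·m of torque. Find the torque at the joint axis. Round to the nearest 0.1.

gear mesh 17/76 = 0.22368 → τ = 5.21·0.22368·0.97 = 1.1304 N·m
gear mesh 60/30 = 2 → τ = 1.1304·2·0.96 = 2.1704 N·m
chain 123/25 = 4.92 → τ = 2.1704·4.92·0.94 = 10.038 N·m

10.0 N·m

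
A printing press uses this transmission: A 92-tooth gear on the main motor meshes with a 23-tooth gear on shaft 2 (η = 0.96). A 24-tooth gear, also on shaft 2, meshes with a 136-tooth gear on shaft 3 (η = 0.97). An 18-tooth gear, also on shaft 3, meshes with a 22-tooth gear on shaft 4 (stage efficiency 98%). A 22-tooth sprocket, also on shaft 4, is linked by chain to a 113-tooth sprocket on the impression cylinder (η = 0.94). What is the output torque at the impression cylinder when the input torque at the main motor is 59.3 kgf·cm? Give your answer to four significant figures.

452.4 kgf·cm

After the gear mesh (23/92): 59.3 × 0.25 × 0.96 = 14.232 kgf·cm
After the gear mesh (136/24): 14.232 × 5.6667 × 0.97 = 78.229 kgf·cm
After the gear mesh (22/18): 78.229 × 1.2222 × 0.98 = 93.7 kgf·cm
After the chain (113/22): 93.7 × 5.1364 × 0.94 = 452.4 kgf·cm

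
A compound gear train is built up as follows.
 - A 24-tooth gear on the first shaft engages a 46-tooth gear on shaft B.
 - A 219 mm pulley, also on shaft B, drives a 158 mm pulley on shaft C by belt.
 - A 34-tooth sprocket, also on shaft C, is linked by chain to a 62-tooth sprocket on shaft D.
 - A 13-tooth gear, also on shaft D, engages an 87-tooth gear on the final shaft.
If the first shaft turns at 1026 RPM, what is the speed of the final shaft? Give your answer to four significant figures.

60.80 RPM

the first shaft → shaft B (gear mesh, 46/24): 1026 ÷ 1.9167 = 535.3 RPM
shaft B → shaft C (belt, 158/219): 535.3 ÷ 0.72146 = 741.97 RPM
shaft C → shaft D (chain, 62/34): 741.97 ÷ 1.8235 = 406.89 RPM
shaft D → the final shaft (gear mesh, 87/13): 406.89 ÷ 6.6923 = 60.799 RPM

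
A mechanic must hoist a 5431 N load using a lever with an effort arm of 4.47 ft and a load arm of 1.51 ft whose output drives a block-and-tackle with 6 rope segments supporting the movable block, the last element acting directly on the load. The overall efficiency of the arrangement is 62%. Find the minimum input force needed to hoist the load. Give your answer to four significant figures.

493.2 N

Lever MA = effort arm / load arm = 4.47/1.51 = 2.9603.
Block-and-tackle MA = number of supporting rope parts = 6.
Combined ideal MA = 2.9603 × 6 = 17.762.
Actual MA = 17.762 × 0.62 = 11.012.
Effort = load / actual MA = 5431 / 11.012 = 493.18 N.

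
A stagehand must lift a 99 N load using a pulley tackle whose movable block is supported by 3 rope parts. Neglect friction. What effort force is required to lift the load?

Block-and-tackle MA = number of supporting rope parts = 3.
Effort = load / MA = 99 / 3 = 33 N.

33 N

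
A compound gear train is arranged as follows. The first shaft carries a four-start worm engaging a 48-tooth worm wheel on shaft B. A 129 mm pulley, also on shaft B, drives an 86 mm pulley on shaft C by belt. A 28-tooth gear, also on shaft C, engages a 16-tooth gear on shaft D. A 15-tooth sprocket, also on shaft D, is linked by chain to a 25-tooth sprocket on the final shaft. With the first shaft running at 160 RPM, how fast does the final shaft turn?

21 RPM

worm 48/4 = 12 → 160/12 = 13.333 RPM
belt 86/129 = 0.66667 → 13.333/0.66667 = 20 RPM
gear mesh 16/28 = 0.57143 → 20/0.57143 = 35 RPM
chain 25/15 = 1.6667 → 35/1.6667 = 21 RPM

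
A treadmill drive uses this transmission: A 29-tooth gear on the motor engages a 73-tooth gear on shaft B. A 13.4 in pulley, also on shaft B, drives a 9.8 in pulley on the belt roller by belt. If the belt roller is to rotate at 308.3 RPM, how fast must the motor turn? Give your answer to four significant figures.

Overall ratio R = 2.5172 × 0.73134 = 1.841.
Required input speed = output speed × R = 308.3 × 1.841 = 567.57 RPM.

567.6 RPM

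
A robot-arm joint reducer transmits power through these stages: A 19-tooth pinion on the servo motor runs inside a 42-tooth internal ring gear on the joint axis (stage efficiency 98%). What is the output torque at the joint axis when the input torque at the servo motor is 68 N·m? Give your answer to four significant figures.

147.3 N·m

internal gear 42/19 = 2.2105 → τ = 68·2.2105·0.98 = 147.31 N·m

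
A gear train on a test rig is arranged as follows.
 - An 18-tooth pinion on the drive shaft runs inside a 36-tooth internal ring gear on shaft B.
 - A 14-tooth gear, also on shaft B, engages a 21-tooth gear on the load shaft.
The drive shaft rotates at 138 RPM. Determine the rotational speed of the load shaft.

internal gear 36/18 = 2 → 138/2 = 69 RPM
gear mesh 21/14 = 1.5 → 69/1.5 = 46 RPM

46 RPM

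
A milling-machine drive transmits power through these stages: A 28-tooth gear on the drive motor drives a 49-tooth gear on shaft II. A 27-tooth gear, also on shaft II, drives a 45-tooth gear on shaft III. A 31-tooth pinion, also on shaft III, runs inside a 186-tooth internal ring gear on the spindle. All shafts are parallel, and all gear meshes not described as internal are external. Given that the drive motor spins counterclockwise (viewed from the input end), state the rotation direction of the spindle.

the drive motor → shaft II: external mesh, 1 reversal → CW.
shaft II → shaft III: external mesh, 1 reversal → CCW.
shaft III → the spindle: internal mesh, same direction → CCW.
2 reversals in total — an even number — so the spindle turns the same way as the drive motor.

counterclockwise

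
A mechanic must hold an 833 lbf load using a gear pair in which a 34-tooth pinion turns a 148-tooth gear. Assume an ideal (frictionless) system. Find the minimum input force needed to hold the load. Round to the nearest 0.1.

191.4 lbf

Gear pair MA = 148/34 = 4.3529.
Effort = load / MA = 833 / 4.3529 = 191.36 lbf.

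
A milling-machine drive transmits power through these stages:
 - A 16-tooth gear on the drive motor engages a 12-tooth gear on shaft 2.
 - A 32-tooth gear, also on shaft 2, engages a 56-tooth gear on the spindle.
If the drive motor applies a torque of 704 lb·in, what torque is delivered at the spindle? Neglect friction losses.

924 lb·in

After the gear mesh (12/16): 704 × 0.75 = 528 lb·in
After the gear mesh (56/32): 528 × 1.75 = 924 lb·in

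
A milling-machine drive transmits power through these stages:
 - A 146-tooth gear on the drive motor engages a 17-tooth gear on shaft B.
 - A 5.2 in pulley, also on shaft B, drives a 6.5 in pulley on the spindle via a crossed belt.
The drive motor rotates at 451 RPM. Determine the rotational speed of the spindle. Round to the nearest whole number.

3099 RPM

Gear mesh: ratio = 17/146 = 0.11644, so shaft B turns at 451 / 0.11644 = 3873.3 RPM.
Belt: ratio = 6.5/5.2 = 1.25, so the spindle turns at 3873.3 / 1.25 = 3098.6 RPM.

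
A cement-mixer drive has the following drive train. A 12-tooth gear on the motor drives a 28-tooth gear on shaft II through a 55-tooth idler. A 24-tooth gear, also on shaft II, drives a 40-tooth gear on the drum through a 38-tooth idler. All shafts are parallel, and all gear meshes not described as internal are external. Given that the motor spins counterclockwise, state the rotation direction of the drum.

counterclockwise

the motor → shaft II: driver → idler → driven is 2 external meshes, 2 reversals → CCW.
shaft II → the drum: driver → idler → driven is 2 external meshes, 2 reversals → CCW.
4 reversals in total — an even number — so the drum turns the same way as the motor.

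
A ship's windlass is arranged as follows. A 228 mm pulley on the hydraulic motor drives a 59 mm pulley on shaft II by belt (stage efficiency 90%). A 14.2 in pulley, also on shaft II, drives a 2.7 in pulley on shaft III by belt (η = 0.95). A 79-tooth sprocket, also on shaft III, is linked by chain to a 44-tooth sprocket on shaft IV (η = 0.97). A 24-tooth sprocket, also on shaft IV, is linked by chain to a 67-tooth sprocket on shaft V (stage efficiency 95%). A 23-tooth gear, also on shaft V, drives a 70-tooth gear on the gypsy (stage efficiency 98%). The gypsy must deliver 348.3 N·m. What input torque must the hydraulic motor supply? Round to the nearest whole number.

Overall ratio R = 0.25877 × 0.19014 × 0.55696 × 2.7917 × 3.0435 = 0.23284; overall efficiency η = 0.90 × 0.95 × 0.97 × 0.95 × 0.98 = 0.7721.
Input torque = output torque / (R × η) = 348.3 / (0.23284 × 0.7721) = 1937.4 N·m.

1937 N·m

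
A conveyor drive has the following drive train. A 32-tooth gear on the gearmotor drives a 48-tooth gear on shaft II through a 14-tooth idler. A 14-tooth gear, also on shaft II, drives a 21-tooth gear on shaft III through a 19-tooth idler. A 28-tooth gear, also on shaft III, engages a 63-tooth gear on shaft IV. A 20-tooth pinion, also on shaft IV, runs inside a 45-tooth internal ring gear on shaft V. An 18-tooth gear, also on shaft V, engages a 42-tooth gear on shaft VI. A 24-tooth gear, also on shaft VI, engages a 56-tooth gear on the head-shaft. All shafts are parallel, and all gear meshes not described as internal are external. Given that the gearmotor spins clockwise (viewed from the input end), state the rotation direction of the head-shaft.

counterclockwise

the gearmotor → shaft II: driver → idler → driven is 2 external meshes, 2 reversals → CW.
shaft II → shaft III: driver → idler → driven is 2 external meshes, 2 reversals → CW.
shaft III → shaft IV: external mesh, 1 reversal → CCW.
shaft IV → shaft V: internal mesh, same direction → CCW.
shaft V → shaft VI: external mesh, 1 reversal → CW.
shaft VI → the head-shaft: external mesh, 1 reversal → CCW.
7 reversals in total — an odd number — so the head-shaft turns opposite to the gearmotor.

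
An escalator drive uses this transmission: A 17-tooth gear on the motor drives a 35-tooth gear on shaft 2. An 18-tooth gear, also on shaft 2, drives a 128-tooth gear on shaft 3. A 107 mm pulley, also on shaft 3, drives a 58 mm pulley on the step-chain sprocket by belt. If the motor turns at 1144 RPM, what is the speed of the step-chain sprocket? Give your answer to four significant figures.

Gear mesh: ratio = 35/17 = 2.0588, so shaft 2 turns at 1144 / 2.0588 = 555.66 RPM.
Gear mesh: ratio = 128/18 = 7.1111, so shaft 3 turns at 555.66 / 7.1111 = 78.139 RPM.
Belt: ratio = 58/107 = 0.54206, so the step-chain sprocket turns at 78.139 / 0.54206 = 144.15 RPM.

144.2 RPM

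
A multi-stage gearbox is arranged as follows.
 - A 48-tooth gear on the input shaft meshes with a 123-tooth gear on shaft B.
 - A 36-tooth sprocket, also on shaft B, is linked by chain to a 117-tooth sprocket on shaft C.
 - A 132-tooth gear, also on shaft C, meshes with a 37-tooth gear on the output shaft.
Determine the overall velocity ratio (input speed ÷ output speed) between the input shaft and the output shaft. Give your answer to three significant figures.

2.33

Each stage contributes driven/driver: gear mesh 123/48 = 2.5625, chain 117/36 = 3.25, gear mesh 37/132 = 0.2803.
Overall: 2.5625 × 3.25 × 0.2803 = 2.3344.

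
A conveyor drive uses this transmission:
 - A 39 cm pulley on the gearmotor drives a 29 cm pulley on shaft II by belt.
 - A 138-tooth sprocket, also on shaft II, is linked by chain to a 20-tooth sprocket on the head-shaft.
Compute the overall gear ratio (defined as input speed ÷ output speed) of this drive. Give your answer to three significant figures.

Each stage contributes driven/driver: belt 29/39 = 0.74359, chain 20/138 = 0.14493.
Overall: 0.74359 × 0.14493 = 0.10777.

0.108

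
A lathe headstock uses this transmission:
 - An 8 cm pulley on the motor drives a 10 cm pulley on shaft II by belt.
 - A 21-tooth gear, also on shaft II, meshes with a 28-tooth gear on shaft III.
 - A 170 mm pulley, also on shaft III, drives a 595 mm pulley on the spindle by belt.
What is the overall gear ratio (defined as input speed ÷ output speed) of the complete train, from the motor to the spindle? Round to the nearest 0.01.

Each stage contributes driven/driver: belt 10/8 = 1.25, gear mesh 28/21 = 1.3333, belt 595/170 = 3.5.
Overall: 1.25 × 1.3333 × 3.5 = 5.8333.

5.83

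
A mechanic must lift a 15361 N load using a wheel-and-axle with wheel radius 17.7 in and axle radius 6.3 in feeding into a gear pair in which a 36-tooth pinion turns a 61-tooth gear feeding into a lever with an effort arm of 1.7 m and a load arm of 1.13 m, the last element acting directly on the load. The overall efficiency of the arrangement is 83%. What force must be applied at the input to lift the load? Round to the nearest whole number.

2584 N

Wheel-and-axle MA = R/r = 17.7/6.3 = 2.8095.
Gear pair MA = 61/36 = 1.6944.
Lever MA = effort arm / load arm = 1.7/1.13 = 1.5044.
Combined ideal MA = 2.8095 × 1.6944 × 1.5044 = 7.1619.
Actual MA = 7.1619 × 0.83 = 5.9444.
Effort = load / actual MA = 15361 / 5.9444 = 2584.1 N.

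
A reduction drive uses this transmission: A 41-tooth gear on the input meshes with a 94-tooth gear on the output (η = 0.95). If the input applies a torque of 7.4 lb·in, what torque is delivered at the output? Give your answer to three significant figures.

Gear mesh: ratio = 94/41 = 2.2927; torque at the output = 7.4 × 2.2927 × 0.95 = 16.118 lb·in.

16.1 lb·in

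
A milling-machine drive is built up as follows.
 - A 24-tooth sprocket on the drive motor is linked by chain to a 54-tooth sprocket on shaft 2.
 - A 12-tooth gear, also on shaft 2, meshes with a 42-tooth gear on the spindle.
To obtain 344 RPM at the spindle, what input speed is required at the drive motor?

Overall ratio R = 2.25 × 3.5 = 7.875.
Required input speed = output speed × R = 344 × 7.875 = 2709 RPM.

2709 RPM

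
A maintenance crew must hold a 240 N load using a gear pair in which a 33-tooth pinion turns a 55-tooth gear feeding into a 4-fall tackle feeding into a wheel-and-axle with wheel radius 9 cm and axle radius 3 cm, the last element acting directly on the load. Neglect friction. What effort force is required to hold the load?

12 N

Gear pair MA = 55/33 = 1.6667.
Block-and-tackle MA = number of supporting rope parts = 4.
Wheel-and-axle MA = R/r = 9/3 = 3.
Combined ideal MA = 1.6667 × 4 × 3 = 20.
Effort = load / MA = 240 / 20 = 12 N.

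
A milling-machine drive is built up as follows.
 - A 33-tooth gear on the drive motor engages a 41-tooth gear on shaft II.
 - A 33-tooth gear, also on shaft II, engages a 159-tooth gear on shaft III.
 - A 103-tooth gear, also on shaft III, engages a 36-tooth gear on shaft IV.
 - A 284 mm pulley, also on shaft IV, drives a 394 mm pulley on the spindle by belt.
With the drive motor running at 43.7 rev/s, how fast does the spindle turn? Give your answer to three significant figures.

gear mesh 41/33 = 1.2424 → 43.7/1.2424 = 35.173 rev/s
gear mesh 159/33 = 4.8182 → 35.173/4.8182 = 7.3001 rev/s
gear mesh 36/103 = 0.34951 → 7.3001/0.34951 = 20.886 rev/s
belt 394/284 = 1.3873 → 20.886/1.3873 = 15.055 rev/s

15.1 rev/s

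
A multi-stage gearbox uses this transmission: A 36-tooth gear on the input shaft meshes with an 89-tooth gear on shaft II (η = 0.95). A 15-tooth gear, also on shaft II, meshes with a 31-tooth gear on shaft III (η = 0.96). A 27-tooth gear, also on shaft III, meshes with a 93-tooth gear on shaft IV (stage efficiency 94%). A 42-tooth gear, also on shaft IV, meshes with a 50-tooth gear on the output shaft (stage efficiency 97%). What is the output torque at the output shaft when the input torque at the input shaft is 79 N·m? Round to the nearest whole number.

1376 N·m

gear mesh 89/36 = 2.4722 → τ = 79·2.4722·0.95 = 185.54 N·m
gear mesh 31/15 = 2.0667 → τ = 185.54·2.0667·0.96 = 368.11 N·m
gear mesh 93/27 = 3.4444 → τ = 368.11·3.4444·0.94 = 1191.9 N·m
gear mesh 50/42 = 1.1905 → τ = 1191.9·1.1905·0.97 = 1376.3 N·m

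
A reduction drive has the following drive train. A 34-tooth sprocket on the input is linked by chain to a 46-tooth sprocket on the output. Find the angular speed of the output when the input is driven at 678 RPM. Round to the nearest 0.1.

501.1 RPM

chain 46/34 = 1.3529 → 678/1.3529 = 501.13 RPM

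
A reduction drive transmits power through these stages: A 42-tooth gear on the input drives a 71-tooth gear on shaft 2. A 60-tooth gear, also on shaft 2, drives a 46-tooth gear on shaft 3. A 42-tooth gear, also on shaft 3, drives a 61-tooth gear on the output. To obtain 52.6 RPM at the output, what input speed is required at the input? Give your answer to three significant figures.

99.0 RPM

Overall ratio R = 1.6905 × 0.76667 × 1.4524 = 1.8823.
Required input speed = output speed × R = 52.6 × 1.8823 = 99.011 RPM.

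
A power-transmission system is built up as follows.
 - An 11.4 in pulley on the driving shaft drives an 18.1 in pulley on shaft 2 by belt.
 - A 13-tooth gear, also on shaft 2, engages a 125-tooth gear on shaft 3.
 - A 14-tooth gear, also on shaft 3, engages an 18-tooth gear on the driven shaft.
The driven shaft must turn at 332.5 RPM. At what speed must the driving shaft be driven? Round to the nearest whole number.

6526 RPM

Overall ratio R = 1.5877 × 9.6154 × 1.2857 = 19.628.
Required input speed = output speed × R = 332.5 × 19.628 = 6526.4 RPM.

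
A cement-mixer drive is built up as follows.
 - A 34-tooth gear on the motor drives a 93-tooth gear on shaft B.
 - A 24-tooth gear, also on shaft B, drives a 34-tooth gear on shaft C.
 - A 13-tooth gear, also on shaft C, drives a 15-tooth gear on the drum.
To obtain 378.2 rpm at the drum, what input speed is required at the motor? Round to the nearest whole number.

Overall ratio R = 2.7353 × 1.4167 × 1.1538 = 4.4712.
Required input speed = output speed × R = 378.2 × 4.4712 = 1691 rpm.

1691 rpm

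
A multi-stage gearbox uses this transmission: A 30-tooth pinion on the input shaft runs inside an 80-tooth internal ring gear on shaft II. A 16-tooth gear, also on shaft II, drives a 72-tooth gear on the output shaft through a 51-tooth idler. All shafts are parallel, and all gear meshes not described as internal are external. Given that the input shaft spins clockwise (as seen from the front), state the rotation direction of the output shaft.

clockwise

the input shaft → shaft II: internal mesh, same direction → CW.
shaft II → the output shaft: driver → idler → driven is 2 external meshes, 2 reversals → CW.
2 reversals in total — an even number — so the output shaft turns the same way as the input shaft.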